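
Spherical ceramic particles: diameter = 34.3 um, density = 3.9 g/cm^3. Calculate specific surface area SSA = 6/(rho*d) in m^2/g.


SSA = 6 / (3.9 * 34.3) = 0.045 m^2/g

0.045


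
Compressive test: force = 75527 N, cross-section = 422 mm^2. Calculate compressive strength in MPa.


CS = 75527 / 422 = 179.0 MPa

179.0


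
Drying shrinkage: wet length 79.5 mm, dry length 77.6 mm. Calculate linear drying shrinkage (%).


DS = (79.5 - 77.6) / 79.5 * 100 = 2.39%

2.39


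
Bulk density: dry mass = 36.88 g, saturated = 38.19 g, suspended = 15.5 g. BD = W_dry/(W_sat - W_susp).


BD = 36.88 / (38.19 - 15.5) = 36.88 / 22.69 = 1.625 g/cm^3

1.625


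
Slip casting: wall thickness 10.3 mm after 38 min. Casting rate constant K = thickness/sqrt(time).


K = 10.3 / sqrt(38) = 10.3 / 6.1644 = 1.671 mm/min^0.5

1.671


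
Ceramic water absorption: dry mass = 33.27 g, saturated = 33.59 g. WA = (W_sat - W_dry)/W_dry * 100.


WA = (33.59 - 33.27) / 33.27 * 100 = 0.96%

0.96


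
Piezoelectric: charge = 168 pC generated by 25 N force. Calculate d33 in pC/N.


d33 = 168 / 25 = 6.7 pC/N

6.7


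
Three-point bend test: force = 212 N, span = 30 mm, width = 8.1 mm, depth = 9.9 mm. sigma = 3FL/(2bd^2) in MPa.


sigma = 3*212*30/(2*8.1*9.9^2) = 12.0 MPa

12.0


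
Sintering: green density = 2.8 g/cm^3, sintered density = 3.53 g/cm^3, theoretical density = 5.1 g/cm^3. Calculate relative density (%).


Relative = 3.53 / 5.1 * 100 = 69.2%

69.2


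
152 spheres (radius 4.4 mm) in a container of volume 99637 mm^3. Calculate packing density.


V_sphere = 4/3*pi*4.4^3 = 356.8179 mm^3
Total V = 152*356.8179 = 54236.3208 mm^3
PD = 54236.3208 / 99637 = 0.544

0.544


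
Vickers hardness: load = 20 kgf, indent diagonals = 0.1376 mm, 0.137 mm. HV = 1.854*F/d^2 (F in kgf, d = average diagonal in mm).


d_avg = (0.1376+0.137)/2 = 0.1373 mm
HV = 1.854*20/0.1373^2 = 1967

1967


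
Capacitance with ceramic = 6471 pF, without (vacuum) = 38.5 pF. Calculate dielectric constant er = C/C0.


er = 6471 / 38.5 = 168.08

168.08


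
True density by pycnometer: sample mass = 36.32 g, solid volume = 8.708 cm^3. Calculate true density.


TD = 36.32 / 8.708 = 4.171 g/cm^3

4.171


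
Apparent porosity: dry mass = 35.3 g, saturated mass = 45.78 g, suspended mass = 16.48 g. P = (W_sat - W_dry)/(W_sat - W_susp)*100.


P = (45.78 - 35.3) / (45.78 - 16.48) * 100 = 10.48 / 29.3 * 100 = 35.8%

35.8


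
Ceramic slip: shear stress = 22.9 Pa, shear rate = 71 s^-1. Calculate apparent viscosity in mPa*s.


eta = tau/gamma * 1000 = 22.9/71 * 1000 = 322.5 mPa*s

322.5


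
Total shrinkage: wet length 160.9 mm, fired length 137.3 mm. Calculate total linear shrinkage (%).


TS = (160.9 - 137.3) / 160.9 * 100 = 14.67%

14.67


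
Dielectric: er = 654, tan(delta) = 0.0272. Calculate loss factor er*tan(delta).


Loss = 654 * 0.0272 = 17.789

17.789


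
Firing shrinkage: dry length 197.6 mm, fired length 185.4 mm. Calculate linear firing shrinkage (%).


FS = (197.6 - 185.4) / 197.6 * 100 = 6.17%

6.17


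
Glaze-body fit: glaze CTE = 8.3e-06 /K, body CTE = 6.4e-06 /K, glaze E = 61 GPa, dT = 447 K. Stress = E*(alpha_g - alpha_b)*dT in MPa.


Stress = 61*1000*(8.3e-06 - 6.4e-06)*447 = 51.8 MPa

51.8


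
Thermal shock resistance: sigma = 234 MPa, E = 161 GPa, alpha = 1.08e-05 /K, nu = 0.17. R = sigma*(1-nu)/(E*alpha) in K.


R = 234*(1-0.17)/(161*1000*1.08e-05) = 112 K

112


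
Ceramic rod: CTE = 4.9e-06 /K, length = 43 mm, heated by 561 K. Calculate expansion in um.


dL = 4.9e-06 * 43 * 561 * 1000 = 118.203 um

118.203


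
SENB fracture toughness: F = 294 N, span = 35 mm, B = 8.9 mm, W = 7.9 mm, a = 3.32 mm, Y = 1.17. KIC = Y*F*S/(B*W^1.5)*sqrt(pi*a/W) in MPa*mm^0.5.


KIC = 1.17*294*35/(8.9*7.9^1.5)*sqrt(pi*3.32/7.9) = 70.0

70.0


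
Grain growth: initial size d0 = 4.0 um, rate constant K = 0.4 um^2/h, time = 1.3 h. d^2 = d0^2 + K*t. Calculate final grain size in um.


d^2 = 4.0^2 + 0.4*1.3 = 16.52
d = sqrt(16.52) = 4.06 um

4.06


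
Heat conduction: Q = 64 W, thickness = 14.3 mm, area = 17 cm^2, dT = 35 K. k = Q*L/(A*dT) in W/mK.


k = 64*14.3/1000/(17/10000*35) = 15.38 W/mK

15.38


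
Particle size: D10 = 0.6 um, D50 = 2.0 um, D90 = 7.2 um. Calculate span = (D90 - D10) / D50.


Span = (7.2 - 0.6) / 2.0 = 6.6 / 2.0 = 3.3

3.3


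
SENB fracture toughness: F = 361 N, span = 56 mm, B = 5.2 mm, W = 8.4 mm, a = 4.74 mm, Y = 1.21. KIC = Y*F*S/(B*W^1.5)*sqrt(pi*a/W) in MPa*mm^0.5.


KIC = 1.21*361*56/(5.2*8.4^1.5)*sqrt(pi*4.74/8.4) = 257.27

257.27


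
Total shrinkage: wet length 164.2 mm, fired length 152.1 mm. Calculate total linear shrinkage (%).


TS = (164.2 - 152.1) / 164.2 * 100 = 7.37%

7.37


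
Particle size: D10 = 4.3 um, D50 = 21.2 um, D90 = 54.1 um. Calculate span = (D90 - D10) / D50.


Span = (54.1 - 4.3) / 21.2 = 49.8 / 21.2 = 2.349

2.349


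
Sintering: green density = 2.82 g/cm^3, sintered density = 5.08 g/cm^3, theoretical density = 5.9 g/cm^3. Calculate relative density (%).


Relative = 5.08 / 5.9 * 100 = 86.1%

86.1


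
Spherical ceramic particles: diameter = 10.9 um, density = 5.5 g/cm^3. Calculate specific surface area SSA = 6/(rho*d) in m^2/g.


SSA = 6 / (5.5 * 10.9) = 0.1 m^2/g

0.1


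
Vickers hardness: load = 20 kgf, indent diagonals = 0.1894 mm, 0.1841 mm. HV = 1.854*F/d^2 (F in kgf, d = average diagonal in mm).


d_avg = (0.1894+0.1841)/2 = 0.18675 mm
HV = 1.854*20/0.18675^2 = 1063

1063


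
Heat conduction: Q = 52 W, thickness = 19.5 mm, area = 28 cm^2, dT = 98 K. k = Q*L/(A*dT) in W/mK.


k = 52*19.5/1000/(28/10000*98) = 3.7 W/mK

3.7


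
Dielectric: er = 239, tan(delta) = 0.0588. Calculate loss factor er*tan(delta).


Loss = 239 * 0.0588 = 14.053

14.053


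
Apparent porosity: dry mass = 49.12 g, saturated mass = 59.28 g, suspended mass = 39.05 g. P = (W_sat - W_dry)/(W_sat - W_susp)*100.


P = (59.28 - 49.12) / (59.28 - 39.05) * 100 = 10.16 / 20.23 * 100 = 50.2%

50.2


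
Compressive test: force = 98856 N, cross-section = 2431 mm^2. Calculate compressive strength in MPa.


CS = 98856 / 2431 = 40.7 MPa

40.7


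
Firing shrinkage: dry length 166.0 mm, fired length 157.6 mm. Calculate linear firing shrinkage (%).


FS = (166.0 - 157.6) / 166.0 * 100 = 5.06%

5.06


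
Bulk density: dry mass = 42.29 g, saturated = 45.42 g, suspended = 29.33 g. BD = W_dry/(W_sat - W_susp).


BD = 42.29 / (45.42 - 29.33) = 42.29 / 16.09 = 2.628 g/cm^3

2.628


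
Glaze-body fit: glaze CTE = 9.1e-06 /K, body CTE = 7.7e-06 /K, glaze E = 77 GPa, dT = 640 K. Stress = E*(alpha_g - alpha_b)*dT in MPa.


Stress = 77*1000*(9.1e-06 - 7.7e-06)*640 = 69.0 MPa

69.0


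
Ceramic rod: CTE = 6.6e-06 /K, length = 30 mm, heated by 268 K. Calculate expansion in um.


dL = 6.6e-06 * 30 * 268 * 1000 = 53.064 um

53.064


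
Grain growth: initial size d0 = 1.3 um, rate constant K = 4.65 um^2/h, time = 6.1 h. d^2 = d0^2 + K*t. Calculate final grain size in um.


d^2 = 1.3^2 + 4.65*6.1 = 30.055
d = sqrt(30.055) = 5.48 um

5.48


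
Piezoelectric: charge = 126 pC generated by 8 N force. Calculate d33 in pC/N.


d33 = 126 / 8 = 15.8 pC/N

15.8


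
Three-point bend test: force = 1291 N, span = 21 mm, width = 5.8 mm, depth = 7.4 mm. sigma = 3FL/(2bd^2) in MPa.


sigma = 3*1291*21/(2*5.8*7.4^2) = 128.0 MPa

128.0


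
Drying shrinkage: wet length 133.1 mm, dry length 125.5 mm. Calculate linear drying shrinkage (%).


DS = (133.1 - 125.5) / 133.1 * 100 = 5.71%

5.71


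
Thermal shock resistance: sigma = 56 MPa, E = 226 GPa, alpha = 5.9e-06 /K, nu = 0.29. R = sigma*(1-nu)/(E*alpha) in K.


R = 56*(1-0.29)/(226*1000*5.9e-06) = 30 K

30


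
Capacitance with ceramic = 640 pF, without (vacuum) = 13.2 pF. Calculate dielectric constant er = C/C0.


er = 640 / 13.2 = 48.48

48.48


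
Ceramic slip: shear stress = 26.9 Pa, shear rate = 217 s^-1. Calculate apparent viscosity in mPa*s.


eta = tau/gamma * 1000 = 26.9/217 * 1000 = 124.0 mPa*s

124.0


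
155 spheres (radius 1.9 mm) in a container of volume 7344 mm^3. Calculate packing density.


V_sphere = 4/3*pi*1.9^3 = 28.7309 mm^3
Total V = 155*28.7309 = 4453.2895 mm^3
PD = 4453.2895 / 7344 = 0.606

0.606


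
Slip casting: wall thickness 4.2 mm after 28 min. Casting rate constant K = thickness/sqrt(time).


K = 4.2 / sqrt(28) = 4.2 / 5.2915 = 0.794 mm/min^0.5

0.794


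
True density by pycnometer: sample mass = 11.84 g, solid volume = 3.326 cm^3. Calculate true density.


TD = 11.84 / 3.326 = 3.56 g/cm^3

3.56


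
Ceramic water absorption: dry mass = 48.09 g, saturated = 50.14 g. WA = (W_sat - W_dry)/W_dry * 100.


WA = (50.14 - 48.09) / 48.09 * 100 = 4.26%

4.26


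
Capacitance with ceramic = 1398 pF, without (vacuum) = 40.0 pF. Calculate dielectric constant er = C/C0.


er = 1398 / 40.0 = 34.95

34.95


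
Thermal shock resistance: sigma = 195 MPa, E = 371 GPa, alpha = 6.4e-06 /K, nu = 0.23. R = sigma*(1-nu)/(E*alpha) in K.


R = 195*(1-0.23)/(371*1000*6.4e-06) = 63 K

63


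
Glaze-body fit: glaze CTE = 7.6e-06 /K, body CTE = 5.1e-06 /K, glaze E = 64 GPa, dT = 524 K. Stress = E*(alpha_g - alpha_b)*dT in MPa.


Stress = 64*1000*(7.6e-06 - 5.1e-06)*524 = 83.8 MPa

83.8


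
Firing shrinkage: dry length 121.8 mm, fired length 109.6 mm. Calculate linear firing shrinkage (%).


FS = (121.8 - 109.6) / 121.8 * 100 = 10.02%

10.02


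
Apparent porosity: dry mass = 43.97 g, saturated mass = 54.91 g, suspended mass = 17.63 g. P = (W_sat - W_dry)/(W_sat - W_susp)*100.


P = (54.91 - 43.97) / (54.91 - 17.63) * 100 = 10.94 / 37.28 * 100 = 29.3%

29.3


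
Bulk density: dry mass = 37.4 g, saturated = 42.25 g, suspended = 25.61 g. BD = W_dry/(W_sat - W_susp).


BD = 37.4 / (42.25 - 25.61) = 37.4 / 16.64 = 2.248 g/cm^3

2.248


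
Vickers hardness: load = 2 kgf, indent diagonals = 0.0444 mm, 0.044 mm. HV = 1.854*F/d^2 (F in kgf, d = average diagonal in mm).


d_avg = (0.0444+0.044)/2 = 0.0442 mm
HV = 1.854*2/0.0442^2 = 1898

1898


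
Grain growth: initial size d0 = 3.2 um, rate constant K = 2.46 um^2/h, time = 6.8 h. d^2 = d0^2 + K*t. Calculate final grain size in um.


d^2 = 3.2^2 + 2.46*6.8 = 26.968
d = sqrt(26.968) = 5.19 um

5.19


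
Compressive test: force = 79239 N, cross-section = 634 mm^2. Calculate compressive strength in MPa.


CS = 79239 / 634 = 125.0 MPa

125.0


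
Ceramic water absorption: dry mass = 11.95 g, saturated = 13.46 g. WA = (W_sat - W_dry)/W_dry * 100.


WA = (13.46 - 11.95) / 11.95 * 100 = 12.64%

12.64


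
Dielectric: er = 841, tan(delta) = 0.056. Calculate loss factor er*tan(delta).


Loss = 841 * 0.056 = 47.096

47.096


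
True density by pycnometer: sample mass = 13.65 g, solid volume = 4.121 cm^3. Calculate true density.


TD = 13.65 / 4.121 = 3.312 g/cm^3

3.312


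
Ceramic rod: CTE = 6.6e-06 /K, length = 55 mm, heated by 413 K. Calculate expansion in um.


dL = 6.6e-06 * 55 * 413 * 1000 = 149.919 um

149.919


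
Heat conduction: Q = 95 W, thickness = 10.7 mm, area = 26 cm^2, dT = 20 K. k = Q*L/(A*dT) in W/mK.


k = 95*10.7/1000/(26/10000*20) = 19.55 W/mK

19.55


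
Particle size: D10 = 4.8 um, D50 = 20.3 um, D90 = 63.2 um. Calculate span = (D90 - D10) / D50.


Span = (63.2 - 4.8) / 20.3 = 58.4 / 20.3 = 2.877

2.877


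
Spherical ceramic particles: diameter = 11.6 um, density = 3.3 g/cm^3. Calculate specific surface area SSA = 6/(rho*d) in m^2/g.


SSA = 6 / (3.3 * 11.6) = 0.157 m^2/g

0.157


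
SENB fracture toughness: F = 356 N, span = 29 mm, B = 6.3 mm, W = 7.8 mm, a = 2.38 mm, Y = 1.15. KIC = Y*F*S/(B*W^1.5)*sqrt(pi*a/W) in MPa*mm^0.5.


KIC = 1.15*356*29/(6.3*7.8^1.5)*sqrt(pi*2.38/7.8) = 84.7

84.7


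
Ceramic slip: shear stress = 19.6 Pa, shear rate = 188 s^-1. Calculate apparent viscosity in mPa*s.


eta = tau/gamma * 1000 = 19.6/188 * 1000 = 104.3 mPa*s

104.3


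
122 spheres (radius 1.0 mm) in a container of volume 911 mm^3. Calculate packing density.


V_sphere = 4/3*pi*1.0^3 = 4.1888 mm^3
Total V = 122*4.1888 = 511.0336 mm^3
PD = 511.0336 / 911 = 0.561

0.561


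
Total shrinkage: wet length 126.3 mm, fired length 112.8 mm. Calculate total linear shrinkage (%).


TS = (126.3 - 112.8) / 126.3 * 100 = 10.69%

10.69


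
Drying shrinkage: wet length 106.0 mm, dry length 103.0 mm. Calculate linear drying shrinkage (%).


DS = (106.0 - 103.0) / 106.0 * 100 = 2.83%

2.83


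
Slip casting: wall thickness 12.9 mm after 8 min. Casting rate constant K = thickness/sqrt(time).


K = 12.9 / sqrt(8) = 12.9 / 2.8284 = 4.561 mm/min^0.5

4.561


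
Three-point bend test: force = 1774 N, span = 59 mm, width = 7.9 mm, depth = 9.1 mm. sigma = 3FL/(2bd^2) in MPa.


sigma = 3*1774*59/(2*7.9*9.1^2) = 240.0 MPa

240.0


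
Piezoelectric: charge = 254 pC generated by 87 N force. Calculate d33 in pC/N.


d33 = 254 / 87 = 2.9 pC/N

2.9


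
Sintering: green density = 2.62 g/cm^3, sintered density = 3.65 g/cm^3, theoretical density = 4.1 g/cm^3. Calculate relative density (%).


Relative = 3.65 / 4.1 * 100 = 89.0%

89.0


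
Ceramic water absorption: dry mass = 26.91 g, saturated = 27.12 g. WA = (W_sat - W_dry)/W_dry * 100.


WA = (27.12 - 26.91) / 26.91 * 100 = 0.78%

0.78


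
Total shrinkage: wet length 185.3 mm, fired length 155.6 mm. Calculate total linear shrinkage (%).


TS = (185.3 - 155.6) / 185.3 * 100 = 16.03%

16.03


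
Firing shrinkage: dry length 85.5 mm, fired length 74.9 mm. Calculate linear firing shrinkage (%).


FS = (85.5 - 74.9) / 85.5 * 100 = 12.4%

12.4


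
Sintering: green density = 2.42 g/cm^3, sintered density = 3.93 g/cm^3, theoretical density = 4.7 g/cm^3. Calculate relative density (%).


Relative = 3.93 / 4.7 * 100 = 83.6%

83.6


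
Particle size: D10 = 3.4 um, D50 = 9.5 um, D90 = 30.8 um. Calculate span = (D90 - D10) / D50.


Span = (30.8 - 3.4) / 9.5 = 27.4 / 9.5 = 2.884

2.884


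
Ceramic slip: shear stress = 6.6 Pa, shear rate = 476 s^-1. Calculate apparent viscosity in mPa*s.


eta = tau/gamma * 1000 = 6.6/476 * 1000 = 13.9 mPa*s

13.9


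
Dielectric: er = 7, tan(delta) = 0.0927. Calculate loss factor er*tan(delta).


Loss = 7 * 0.0927 = 0.649

0.649


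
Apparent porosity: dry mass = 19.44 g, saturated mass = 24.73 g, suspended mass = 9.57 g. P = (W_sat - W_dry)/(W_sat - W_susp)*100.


P = (24.73 - 19.44) / (24.73 - 9.57) * 100 = 5.29 / 15.16 * 100 = 34.9%

34.9


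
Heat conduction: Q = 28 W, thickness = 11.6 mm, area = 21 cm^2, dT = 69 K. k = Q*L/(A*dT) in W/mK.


k = 28*11.6/1000/(21/10000*69) = 2.24 W/mK

2.24


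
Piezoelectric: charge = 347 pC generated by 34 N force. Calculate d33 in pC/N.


d33 = 347 / 34 = 10.2 pC/N

10.2


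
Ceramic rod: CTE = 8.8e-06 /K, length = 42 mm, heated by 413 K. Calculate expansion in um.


dL = 8.8e-06 * 42 * 413 * 1000 = 152.645 um

152.645


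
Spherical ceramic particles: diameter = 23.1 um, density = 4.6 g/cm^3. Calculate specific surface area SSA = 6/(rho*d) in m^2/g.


SSA = 6 / (4.6 * 23.1) = 0.056 m^2/g

0.056


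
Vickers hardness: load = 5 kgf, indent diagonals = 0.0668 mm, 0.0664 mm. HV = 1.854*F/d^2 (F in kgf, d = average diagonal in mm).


d_avg = (0.0668+0.0664)/2 = 0.0666 mm
HV = 1.854*5/0.0666^2 = 2090

2090


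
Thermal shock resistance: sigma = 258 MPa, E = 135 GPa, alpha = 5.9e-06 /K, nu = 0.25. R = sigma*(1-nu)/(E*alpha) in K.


R = 258*(1-0.25)/(135*1000*5.9e-06) = 243 K

243


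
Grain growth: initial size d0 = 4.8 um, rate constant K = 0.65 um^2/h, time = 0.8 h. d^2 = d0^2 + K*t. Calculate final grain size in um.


d^2 = 4.8^2 + 0.65*0.8 = 23.56
d = sqrt(23.56) = 4.85 um

4.85


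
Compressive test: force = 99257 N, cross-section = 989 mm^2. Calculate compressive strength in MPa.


CS = 99257 / 989 = 100.4 MPa

100.4


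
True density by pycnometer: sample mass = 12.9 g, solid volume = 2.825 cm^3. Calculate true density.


TD = 12.9 / 2.825 = 4.566 g/cm^3

4.566


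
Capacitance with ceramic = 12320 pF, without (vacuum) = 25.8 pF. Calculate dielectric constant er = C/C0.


er = 12320 / 25.8 = 477.52

477.52


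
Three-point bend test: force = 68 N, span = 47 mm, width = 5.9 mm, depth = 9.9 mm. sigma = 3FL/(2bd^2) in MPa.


sigma = 3*68*47/(2*5.9*9.9^2) = 8.3 MPa

8.3


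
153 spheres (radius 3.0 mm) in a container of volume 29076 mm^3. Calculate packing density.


V_sphere = 4/3*pi*3.0^3 = 113.0973 mm^3
Total V = 153*113.0973 = 17303.8869 mm^3
PD = 17303.8869 / 29076 = 0.595

0.595


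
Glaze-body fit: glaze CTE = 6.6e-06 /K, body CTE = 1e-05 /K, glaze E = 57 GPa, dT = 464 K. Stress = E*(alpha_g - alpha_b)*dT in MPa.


Stress = 57*1000*(6.6e-06 - 1e-05)*464 = -89.9 MPa

-89.9


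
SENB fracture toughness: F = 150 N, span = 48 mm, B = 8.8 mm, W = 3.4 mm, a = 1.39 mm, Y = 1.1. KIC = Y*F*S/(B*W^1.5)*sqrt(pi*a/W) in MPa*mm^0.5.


KIC = 1.1*150*48/(8.8*3.4^1.5)*sqrt(pi*1.39/3.4) = 162.69

162.69


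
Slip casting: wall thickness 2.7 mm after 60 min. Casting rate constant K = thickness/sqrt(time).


K = 2.7 / sqrt(60) = 2.7 / 7.746 = 0.349 mm/min^0.5

0.349


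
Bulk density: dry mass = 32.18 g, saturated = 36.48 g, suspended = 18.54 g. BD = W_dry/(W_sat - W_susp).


BD = 32.18 / (36.48 - 18.54) = 32.18 / 17.94 = 1.794 g/cm^3

1.794


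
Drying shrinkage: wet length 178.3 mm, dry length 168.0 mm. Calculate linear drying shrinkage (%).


DS = (178.3 - 168.0) / 178.3 * 100 = 5.78%

5.78


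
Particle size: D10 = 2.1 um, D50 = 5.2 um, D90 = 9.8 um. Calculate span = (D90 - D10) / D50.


Span = (9.8 - 2.1) / 5.2 = 7.7 / 5.2 = 1.481

1.481


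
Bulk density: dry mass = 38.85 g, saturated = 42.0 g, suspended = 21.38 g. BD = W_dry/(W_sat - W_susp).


BD = 38.85 / (42.0 - 21.38) = 38.85 / 20.62 = 1.884 g/cm^3

1.884


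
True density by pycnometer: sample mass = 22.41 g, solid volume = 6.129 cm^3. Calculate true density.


TD = 22.41 / 6.129 = 3.656 g/cm^3

3.656


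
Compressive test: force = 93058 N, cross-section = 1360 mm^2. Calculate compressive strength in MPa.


CS = 93058 / 1360 = 68.4 MPa

68.4


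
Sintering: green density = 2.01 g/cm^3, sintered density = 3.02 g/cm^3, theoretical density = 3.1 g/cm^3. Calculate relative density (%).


Relative = 3.02 / 3.1 * 100 = 97.4%

97.4


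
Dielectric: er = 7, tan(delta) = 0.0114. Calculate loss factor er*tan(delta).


Loss = 7 * 0.0114 = 0.08

0.08


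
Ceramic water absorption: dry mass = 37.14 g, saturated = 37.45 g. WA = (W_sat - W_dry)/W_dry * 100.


WA = (37.45 - 37.14) / 37.14 * 100 = 0.83%

0.83


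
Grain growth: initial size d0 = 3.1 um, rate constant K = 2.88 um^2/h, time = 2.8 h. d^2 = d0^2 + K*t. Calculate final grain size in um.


d^2 = 3.1^2 + 2.88*2.8 = 17.674
d = sqrt(17.674) = 4.2 um

4.2


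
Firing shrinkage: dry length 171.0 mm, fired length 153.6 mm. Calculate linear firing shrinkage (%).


FS = (171.0 - 153.6) / 171.0 * 100 = 10.18%

10.18


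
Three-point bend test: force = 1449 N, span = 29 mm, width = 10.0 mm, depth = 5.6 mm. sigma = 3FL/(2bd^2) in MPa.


sigma = 3*1449*29/(2*10.0*5.6^2) = 201.0 MPa

201.0


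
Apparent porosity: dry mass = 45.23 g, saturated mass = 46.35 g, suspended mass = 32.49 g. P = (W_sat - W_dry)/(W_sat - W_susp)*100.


P = (46.35 - 45.23) / (46.35 - 32.49) * 100 = 1.12 / 13.86 * 100 = 8.1%

8.1


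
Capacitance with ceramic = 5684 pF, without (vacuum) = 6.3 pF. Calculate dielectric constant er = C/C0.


er = 5684 / 6.3 = 902.22

902.22


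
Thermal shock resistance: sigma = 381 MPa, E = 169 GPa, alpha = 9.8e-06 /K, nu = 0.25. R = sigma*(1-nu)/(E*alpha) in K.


R = 381*(1-0.25)/(169*1000*9.8e-06) = 173 K

173


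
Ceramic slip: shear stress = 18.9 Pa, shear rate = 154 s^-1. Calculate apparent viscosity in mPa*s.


eta = tau/gamma * 1000 = 18.9/154 * 1000 = 122.7 mPa*s

122.7


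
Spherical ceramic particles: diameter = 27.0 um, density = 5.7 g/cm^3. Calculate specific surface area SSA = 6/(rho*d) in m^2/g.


SSA = 6 / (5.7 * 27.0) = 0.039 m^2/g

0.039


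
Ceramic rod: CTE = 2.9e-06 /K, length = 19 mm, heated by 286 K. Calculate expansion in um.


dL = 2.9e-06 * 19 * 286 * 1000 = 15.759 um

15.759


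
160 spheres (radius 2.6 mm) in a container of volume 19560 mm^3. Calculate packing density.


V_sphere = 4/3*pi*2.6^3 = 73.6222 mm^3
Total V = 160*73.6222 = 11779.552 mm^3
PD = 11779.552 / 19560 = 0.602

0.602


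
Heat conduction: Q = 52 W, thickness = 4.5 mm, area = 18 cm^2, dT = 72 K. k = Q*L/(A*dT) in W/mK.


k = 52*4.5/1000/(18/10000*72) = 1.81 W/mK

1.81


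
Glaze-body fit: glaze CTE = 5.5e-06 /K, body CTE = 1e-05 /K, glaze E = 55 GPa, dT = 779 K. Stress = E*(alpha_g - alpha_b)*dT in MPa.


Stress = 55*1000*(5.5e-06 - 1e-05)*779 = -192.8 MPa

-192.8


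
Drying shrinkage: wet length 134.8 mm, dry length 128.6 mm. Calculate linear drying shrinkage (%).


DS = (134.8 - 128.6) / 134.8 * 100 = 4.6%

4.6


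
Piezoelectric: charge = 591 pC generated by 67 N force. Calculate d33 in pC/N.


d33 = 591 / 67 = 8.8 pC/N

8.8


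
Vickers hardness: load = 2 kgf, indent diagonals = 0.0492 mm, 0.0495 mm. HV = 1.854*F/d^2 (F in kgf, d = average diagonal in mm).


d_avg = (0.0492+0.0495)/2 = 0.04935 mm
HV = 1.854*2/0.04935^2 = 1523

1523


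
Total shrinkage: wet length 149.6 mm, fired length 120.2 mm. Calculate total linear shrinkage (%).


TS = (149.6 - 120.2) / 149.6 * 100 = 19.65%

19.65


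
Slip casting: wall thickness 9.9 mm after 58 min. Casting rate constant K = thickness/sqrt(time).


K = 9.9 / sqrt(58) = 9.9 / 7.6158 = 1.3 mm/min^0.5

1.3


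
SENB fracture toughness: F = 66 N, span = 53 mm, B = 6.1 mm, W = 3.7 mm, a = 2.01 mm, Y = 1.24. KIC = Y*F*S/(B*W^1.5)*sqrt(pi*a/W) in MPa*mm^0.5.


KIC = 1.24*66*53/(6.1*3.7^1.5)*sqrt(pi*2.01/3.7) = 130.52

130.52


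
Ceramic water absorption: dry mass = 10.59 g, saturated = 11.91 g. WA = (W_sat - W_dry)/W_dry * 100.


WA = (11.91 - 10.59) / 10.59 * 100 = 12.46%

12.46


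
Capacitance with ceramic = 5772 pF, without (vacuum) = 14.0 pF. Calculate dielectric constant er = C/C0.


er = 5772 / 14.0 = 412.29

412.29


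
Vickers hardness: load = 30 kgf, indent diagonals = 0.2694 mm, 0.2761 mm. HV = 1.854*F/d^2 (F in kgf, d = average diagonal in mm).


d_avg = (0.2694+0.2761)/2 = 0.27275 mm
HV = 1.854*30/0.27275^2 = 748

748


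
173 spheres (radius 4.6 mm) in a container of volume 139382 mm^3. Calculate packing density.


V_sphere = 4/3*pi*4.6^3 = 407.7201 mm^3
Total V = 173*407.7201 = 70535.5773 mm^3
PD = 70535.5773 / 139382 = 0.506

0.506


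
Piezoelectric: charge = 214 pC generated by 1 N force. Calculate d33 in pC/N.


d33 = 214 / 1 = 214.0 pC/N

214.0


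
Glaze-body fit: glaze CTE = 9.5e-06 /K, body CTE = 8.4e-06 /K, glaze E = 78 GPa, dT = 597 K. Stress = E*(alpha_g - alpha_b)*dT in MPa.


Stress = 78*1000*(9.5e-06 - 8.4e-06)*597 = 51.2 MPa

51.2


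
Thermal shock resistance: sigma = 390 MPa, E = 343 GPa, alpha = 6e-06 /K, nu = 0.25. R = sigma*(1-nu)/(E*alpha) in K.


R = 390*(1-0.25)/(343*1000*6e-06) = 142 K

142


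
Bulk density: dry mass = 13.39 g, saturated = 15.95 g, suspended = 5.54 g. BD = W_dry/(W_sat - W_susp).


BD = 13.39 / (15.95 - 5.54) = 13.39 / 10.41 = 1.286 g/cm^3

1.286


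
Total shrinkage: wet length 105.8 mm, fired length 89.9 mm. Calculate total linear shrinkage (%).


TS = (105.8 - 89.9) / 105.8 * 100 = 15.03%

15.03


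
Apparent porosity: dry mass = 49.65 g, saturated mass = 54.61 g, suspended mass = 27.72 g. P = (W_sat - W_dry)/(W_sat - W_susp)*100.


P = (54.61 - 49.65) / (54.61 - 27.72) * 100 = 4.96 / 26.89 * 100 = 18.4%

18.4


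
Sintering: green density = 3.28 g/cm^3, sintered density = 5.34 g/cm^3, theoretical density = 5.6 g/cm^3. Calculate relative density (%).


Relative = 5.34 / 5.6 * 100 = 95.4%

95.4


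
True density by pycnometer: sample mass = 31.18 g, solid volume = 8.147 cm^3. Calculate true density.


TD = 31.18 / 8.147 = 3.827 g/cm^3

3.827


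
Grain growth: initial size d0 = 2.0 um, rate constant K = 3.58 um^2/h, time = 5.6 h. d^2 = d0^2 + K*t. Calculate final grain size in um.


d^2 = 2.0^2 + 3.58*5.6 = 24.048
d = sqrt(24.048) = 4.9 um

4.9


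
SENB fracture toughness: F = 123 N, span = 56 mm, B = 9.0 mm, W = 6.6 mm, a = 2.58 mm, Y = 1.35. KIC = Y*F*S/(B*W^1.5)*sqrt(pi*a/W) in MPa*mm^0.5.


KIC = 1.35*123*56/(9.0*6.6^1.5)*sqrt(pi*2.58/6.6) = 67.53

67.53


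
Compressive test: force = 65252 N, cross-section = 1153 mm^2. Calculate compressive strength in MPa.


CS = 65252 / 1153 = 56.6 MPa

56.6


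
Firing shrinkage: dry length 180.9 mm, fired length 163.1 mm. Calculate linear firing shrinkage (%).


FS = (180.9 - 163.1) / 180.9 * 100 = 9.84%

9.84


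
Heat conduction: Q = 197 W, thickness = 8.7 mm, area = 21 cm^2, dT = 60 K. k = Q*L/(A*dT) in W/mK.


k = 197*8.7/1000/(21/10000*60) = 13.6 W/mK

13.6


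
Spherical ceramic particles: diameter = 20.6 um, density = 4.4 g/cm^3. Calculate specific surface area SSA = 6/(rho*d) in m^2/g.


SSA = 6 / (4.4 * 20.6) = 0.066 m^2/g

0.066


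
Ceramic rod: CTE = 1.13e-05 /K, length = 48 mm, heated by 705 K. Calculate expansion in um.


dL = 1.13e-05 * 48 * 705 * 1000 = 382.392 um

382.392


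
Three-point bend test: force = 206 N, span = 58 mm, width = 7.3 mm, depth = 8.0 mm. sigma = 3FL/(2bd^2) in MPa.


sigma = 3*206*58/(2*7.3*8.0^2) = 38.4 MPa

38.4


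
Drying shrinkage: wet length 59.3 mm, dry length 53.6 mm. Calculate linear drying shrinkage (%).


DS = (59.3 - 53.6) / 59.3 * 100 = 9.61%

9.61


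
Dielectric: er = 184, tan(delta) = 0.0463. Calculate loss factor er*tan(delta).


Loss = 184 * 0.0463 = 8.519

8.519


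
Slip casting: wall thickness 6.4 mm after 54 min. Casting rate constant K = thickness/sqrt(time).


K = 6.4 / sqrt(54) = 6.4 / 7.3485 = 0.871 mm/min^0.5

0.871


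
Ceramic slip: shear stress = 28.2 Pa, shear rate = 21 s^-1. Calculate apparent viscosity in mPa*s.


eta = tau/gamma * 1000 = 28.2/21 * 1000 = 1342.9 mPa*s

1342.9


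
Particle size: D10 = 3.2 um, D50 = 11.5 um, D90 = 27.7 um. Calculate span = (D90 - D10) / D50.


Span = (27.7 - 3.2) / 11.5 = 24.5 / 11.5 = 2.13

2.13


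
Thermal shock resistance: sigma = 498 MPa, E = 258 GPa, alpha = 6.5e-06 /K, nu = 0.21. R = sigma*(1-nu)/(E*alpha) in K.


R = 498*(1-0.21)/(258*1000*6.5e-06) = 235 K

235


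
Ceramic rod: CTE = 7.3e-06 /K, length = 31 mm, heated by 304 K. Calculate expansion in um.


dL = 7.3e-06 * 31 * 304 * 1000 = 68.795 um

68.795


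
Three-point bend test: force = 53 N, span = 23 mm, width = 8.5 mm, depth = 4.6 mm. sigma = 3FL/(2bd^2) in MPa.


sigma = 3*53*23/(2*8.5*4.6^2) = 10.2 MPa

10.2


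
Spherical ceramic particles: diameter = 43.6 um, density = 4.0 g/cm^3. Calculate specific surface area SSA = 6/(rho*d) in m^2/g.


SSA = 6 / (4.0 * 43.6) = 0.034 m^2/g

0.034


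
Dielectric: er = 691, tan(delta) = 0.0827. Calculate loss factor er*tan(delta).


Loss = 691 * 0.0827 = 57.146

57.146


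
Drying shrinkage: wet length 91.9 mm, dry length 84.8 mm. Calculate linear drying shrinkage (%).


DS = (91.9 - 84.8) / 91.9 * 100 = 7.73%

7.73


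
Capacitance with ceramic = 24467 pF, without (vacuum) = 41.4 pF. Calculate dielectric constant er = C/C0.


er = 24467 / 41.4 = 590.99

590.99


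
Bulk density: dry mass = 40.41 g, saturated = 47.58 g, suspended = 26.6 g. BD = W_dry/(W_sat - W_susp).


BD = 40.41 / (47.58 - 26.6) = 40.41 / 20.98 = 1.926 g/cm^3

1.926


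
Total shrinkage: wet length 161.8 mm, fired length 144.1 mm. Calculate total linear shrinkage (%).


TS = (161.8 - 144.1) / 161.8 * 100 = 10.94%

10.94


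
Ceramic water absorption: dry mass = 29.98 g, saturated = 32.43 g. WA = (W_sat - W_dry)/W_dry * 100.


WA = (32.43 - 29.98) / 29.98 * 100 = 8.17%

8.17


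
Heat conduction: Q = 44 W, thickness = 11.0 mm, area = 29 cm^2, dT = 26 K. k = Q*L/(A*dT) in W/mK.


k = 44*11.0/1000/(29/10000*26) = 6.42 W/mK

6.42


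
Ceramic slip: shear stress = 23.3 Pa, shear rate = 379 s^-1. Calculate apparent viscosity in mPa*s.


eta = tau/gamma * 1000 = 23.3/379 * 1000 = 61.5 mPa*s

61.5


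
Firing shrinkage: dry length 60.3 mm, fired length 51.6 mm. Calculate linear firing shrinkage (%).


FS = (60.3 - 51.6) / 60.3 * 100 = 14.43%

14.43


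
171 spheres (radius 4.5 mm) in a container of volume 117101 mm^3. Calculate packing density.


V_sphere = 4/3*pi*4.5^3 = 381.7035 mm^3
Total V = 171*381.7035 = 65271.2985 mm^3
PD = 65271.2985 / 117101 = 0.557

0.557


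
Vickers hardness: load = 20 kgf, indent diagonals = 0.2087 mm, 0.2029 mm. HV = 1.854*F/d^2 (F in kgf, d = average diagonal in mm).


d_avg = (0.2087+0.2029)/2 = 0.2058 mm
HV = 1.854*20/0.2058^2 = 875

875


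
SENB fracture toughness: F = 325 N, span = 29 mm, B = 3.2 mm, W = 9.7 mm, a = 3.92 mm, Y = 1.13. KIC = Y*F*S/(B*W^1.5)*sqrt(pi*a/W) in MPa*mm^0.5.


KIC = 1.13*325*29/(3.2*9.7^1.5)*sqrt(pi*3.92/9.7) = 124.13

124.13


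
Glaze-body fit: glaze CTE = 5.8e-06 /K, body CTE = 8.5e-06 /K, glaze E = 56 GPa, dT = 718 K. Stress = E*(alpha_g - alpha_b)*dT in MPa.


Stress = 56*1000*(5.8e-06 - 8.5e-06)*718 = -108.6 MPa

-108.6


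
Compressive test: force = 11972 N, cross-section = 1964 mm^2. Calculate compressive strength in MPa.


CS = 11972 / 1964 = 6.1 MPa

6.1


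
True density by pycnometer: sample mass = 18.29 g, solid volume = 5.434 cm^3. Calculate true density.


TD = 18.29 / 5.434 = 3.366 g/cm^3

3.366


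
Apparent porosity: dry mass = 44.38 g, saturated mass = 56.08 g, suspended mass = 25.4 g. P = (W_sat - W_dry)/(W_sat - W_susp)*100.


P = (56.08 - 44.38) / (56.08 - 25.4) * 100 = 11.7 / 30.68 * 100 = 38.1%

38.1


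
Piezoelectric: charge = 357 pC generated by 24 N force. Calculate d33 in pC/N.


d33 = 357 / 24 = 14.9 pC/N

14.9


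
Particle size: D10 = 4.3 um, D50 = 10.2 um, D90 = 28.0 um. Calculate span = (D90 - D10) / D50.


Span = (28.0 - 4.3) / 10.2 = 23.7 / 10.2 = 2.324

2.324


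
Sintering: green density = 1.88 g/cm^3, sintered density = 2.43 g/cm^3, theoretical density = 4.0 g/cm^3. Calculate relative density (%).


Relative = 2.43 / 4.0 * 100 = 60.8%

60.8


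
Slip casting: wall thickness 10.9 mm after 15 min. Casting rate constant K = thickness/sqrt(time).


K = 10.9 / sqrt(15) = 10.9 / 3.873 = 2.814 mm/min^0.5

2.814


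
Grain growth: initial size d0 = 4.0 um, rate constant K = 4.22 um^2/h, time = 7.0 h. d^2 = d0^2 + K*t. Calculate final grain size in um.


d^2 = 4.0^2 + 4.22*7.0 = 45.54
d = sqrt(45.54) = 6.75 um

6.75


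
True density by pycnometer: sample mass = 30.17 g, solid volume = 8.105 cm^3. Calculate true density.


TD = 30.17 / 8.105 = 3.722 g/cm^3

3.722


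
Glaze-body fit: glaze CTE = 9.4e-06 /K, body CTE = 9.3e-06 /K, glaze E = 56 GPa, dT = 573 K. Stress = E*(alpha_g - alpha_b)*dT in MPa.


Stress = 56*1000*(9.4e-06 - 9.3e-06)*573 = 3.2 MPa

3.2


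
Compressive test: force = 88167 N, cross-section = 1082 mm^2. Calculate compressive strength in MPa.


CS = 88167 / 1082 = 81.5 MPa

81.5


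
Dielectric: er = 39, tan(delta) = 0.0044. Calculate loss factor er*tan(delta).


Loss = 39 * 0.0044 = 0.172

0.172


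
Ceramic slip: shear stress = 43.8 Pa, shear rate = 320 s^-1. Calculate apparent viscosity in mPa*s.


eta = tau/gamma * 1000 = 43.8/320 * 1000 = 136.9 mPa*s

136.9


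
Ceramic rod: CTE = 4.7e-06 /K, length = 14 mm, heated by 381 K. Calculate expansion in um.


dL = 4.7e-06 * 14 * 381 * 1000 = 25.07 um

25.07


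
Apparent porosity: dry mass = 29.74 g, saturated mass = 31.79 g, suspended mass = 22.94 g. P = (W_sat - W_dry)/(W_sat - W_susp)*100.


P = (31.79 - 29.74) / (31.79 - 22.94) * 100 = 2.05 / 8.85 * 100 = 23.2%

23.2


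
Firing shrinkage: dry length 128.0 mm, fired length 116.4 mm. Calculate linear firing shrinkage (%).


FS = (128.0 - 116.4) / 128.0 * 100 = 9.06%

9.06


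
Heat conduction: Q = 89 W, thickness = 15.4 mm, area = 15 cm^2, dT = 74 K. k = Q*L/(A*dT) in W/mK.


k = 89*15.4/1000/(15/10000*74) = 12.35 W/mK

12.35


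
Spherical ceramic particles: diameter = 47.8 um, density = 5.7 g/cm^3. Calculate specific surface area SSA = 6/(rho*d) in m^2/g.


SSA = 6 / (5.7 * 47.8) = 0.022 m^2/g

0.022


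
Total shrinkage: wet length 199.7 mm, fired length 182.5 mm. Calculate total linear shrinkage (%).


TS = (199.7 - 182.5) / 199.7 * 100 = 8.61%

8.61


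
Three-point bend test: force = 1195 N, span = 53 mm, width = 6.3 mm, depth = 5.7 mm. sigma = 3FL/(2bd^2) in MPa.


sigma = 3*1195*53/(2*6.3*5.7^2) = 464.1 MPa

464.1


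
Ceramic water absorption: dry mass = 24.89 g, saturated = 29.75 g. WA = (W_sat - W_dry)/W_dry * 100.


WA = (29.75 - 24.89) / 24.89 * 100 = 19.53%

19.53


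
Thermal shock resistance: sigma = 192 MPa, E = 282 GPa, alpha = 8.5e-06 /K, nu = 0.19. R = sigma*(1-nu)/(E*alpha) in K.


R = 192*(1-0.19)/(282*1000*8.5e-06) = 65 K

65


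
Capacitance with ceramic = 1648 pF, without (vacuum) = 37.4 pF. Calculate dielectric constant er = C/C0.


er = 1648 / 37.4 = 44.06

44.06


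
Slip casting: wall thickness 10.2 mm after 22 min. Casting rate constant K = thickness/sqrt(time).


K = 10.2 / sqrt(22) = 10.2 / 4.6904 = 2.175 mm/min^0.5

2.175


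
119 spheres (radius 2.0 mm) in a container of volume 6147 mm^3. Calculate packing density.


V_sphere = 4/3*pi*2.0^3 = 33.5103 mm^3
Total V = 119*33.5103 = 3987.7257 mm^3
PD = 3987.7257 / 6147 = 0.649

0.649


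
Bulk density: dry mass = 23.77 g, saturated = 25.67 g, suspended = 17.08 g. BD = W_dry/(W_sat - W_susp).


BD = 23.77 / (25.67 - 17.08) = 23.77 / 8.59 = 2.767 g/cm^3

2.767


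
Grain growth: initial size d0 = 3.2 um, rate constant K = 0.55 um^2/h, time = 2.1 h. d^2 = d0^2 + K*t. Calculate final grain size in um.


d^2 = 3.2^2 + 0.55*2.1 = 11.395
d = sqrt(11.395) = 3.38 um

3.38


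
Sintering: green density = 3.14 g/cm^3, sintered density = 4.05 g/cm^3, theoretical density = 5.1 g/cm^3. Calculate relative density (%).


Relative = 4.05 / 5.1 * 100 = 79.4%

79.4


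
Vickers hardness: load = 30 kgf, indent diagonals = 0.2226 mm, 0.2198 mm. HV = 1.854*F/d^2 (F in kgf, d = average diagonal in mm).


d_avg = (0.2226+0.2198)/2 = 0.2212 mm
HV = 1.854*30/0.2212^2 = 1137

1137


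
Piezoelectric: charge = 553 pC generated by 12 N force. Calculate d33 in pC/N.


d33 = 553 / 12 = 46.1 pC/N

46.1


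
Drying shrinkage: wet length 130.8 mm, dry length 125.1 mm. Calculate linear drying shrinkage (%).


DS = (130.8 - 125.1) / 130.8 * 100 = 4.36%

4.36


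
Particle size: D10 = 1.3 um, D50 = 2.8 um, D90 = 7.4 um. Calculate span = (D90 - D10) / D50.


Span = (7.4 - 1.3) / 2.8 = 6.1 / 2.8 = 2.179

2.179


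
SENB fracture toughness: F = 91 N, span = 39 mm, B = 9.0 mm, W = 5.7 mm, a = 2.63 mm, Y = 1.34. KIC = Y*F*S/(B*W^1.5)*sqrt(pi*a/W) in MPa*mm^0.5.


KIC = 1.34*91*39/(9.0*5.7^1.5)*sqrt(pi*2.63/5.7) = 46.75

46.75


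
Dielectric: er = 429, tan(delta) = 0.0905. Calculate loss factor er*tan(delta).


Loss = 429 * 0.0905 = 38.825

38.825


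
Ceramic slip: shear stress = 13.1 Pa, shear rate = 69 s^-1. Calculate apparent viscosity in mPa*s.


eta = tau/gamma * 1000 = 13.1/69 * 1000 = 189.9 mPa*s

189.9


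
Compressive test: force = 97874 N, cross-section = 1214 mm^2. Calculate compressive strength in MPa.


CS = 97874 / 1214 = 80.6 MPa

80.6


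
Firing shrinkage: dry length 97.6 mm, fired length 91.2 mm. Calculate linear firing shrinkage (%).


FS = (97.6 - 91.2) / 97.6 * 100 = 6.56%

6.56


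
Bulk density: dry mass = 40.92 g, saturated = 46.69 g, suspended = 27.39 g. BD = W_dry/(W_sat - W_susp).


BD = 40.92 / (46.69 - 27.39) = 40.92 / 19.3 = 2.12 g/cm^3

2.12


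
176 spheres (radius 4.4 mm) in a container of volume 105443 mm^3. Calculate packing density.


V_sphere = 4/3*pi*4.4^3 = 356.8179 mm^3
Total V = 176*356.8179 = 62799.9504 mm^3
PD = 62799.9504 / 105443 = 0.596

0.596


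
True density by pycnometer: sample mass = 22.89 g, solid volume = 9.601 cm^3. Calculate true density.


TD = 22.89 / 9.601 = 2.384 g/cm^3

2.384


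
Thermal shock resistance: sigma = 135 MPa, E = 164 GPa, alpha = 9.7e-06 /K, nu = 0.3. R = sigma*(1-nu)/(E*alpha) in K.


R = 135*(1-0.3)/(164*1000*9.7e-06) = 59 K

59


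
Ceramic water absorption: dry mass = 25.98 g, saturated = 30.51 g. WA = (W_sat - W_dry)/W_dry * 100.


WA = (30.51 - 25.98) / 25.98 * 100 = 17.44%

17.44


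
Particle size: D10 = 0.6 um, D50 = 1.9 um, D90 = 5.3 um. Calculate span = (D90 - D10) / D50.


Span = (5.3 - 0.6) / 1.9 = 4.7 / 1.9 = 2.474

2.474


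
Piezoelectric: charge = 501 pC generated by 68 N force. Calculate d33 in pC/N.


d33 = 501 / 68 = 7.4 pC/N

7.4


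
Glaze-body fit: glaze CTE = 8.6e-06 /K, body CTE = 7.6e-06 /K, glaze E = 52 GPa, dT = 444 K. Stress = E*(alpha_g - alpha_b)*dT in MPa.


Stress = 52*1000*(8.6e-06 - 7.6e-06)*444 = 23.1 MPa

23.1


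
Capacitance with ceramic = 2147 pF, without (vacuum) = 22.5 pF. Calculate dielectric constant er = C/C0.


er = 2147 / 22.5 = 95.42

95.42


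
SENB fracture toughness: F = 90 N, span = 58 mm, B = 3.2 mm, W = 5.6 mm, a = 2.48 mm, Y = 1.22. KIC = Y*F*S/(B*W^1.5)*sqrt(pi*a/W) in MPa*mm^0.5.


KIC = 1.22*90*58/(3.2*5.6^1.5)*sqrt(pi*2.48/5.6) = 177.14

177.14


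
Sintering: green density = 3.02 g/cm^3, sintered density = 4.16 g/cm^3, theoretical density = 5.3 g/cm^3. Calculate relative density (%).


Relative = 4.16 / 5.3 * 100 = 78.5%

78.5


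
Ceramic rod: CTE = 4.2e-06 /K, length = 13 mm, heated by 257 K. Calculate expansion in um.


dL = 4.2e-06 * 13 * 257 * 1000 = 14.032 um

14.032


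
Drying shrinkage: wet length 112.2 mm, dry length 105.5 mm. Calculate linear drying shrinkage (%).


DS = (112.2 - 105.5) / 112.2 * 100 = 5.97%

5.97


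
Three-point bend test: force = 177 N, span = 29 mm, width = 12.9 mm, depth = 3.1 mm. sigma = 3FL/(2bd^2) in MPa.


sigma = 3*177*29/(2*12.9*3.1^2) = 62.1 MPa

62.1


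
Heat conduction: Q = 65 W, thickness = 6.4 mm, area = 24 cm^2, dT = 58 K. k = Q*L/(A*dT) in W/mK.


k = 65*6.4/1000/(24/10000*58) = 2.99 W/mK

2.99


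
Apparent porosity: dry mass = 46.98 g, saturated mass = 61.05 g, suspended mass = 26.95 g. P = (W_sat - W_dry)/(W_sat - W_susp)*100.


P = (61.05 - 46.98) / (61.05 - 26.95) * 100 = 14.07 / 34.1 * 100 = 41.3%

41.3


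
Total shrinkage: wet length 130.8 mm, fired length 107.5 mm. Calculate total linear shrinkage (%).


TS = (130.8 - 107.5) / 130.8 * 100 = 17.81%

17.81


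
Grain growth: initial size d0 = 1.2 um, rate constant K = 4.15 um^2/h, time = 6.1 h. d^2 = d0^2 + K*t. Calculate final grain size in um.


d^2 = 1.2^2 + 4.15*6.1 = 26.755
d = sqrt(26.755) = 5.17 um

5.17


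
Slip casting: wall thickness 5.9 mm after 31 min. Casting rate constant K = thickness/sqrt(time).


K = 5.9 / sqrt(31) = 5.9 / 5.5678 = 1.06 mm/min^0.5

1.06


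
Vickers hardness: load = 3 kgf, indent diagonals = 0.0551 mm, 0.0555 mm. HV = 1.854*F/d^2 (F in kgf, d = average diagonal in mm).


d_avg = (0.0551+0.0555)/2 = 0.0553 mm
HV = 1.854*3/0.0553^2 = 1819

1819
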